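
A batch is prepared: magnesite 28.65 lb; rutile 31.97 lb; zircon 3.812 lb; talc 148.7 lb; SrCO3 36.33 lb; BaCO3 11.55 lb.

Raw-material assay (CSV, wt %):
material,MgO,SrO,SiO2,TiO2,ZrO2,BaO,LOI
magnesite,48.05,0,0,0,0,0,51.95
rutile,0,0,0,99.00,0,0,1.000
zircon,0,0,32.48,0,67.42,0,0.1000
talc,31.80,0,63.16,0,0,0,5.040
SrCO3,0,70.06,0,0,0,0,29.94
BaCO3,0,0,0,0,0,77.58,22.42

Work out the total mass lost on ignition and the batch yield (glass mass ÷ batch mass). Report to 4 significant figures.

Working values are shown (rounded to four significant figures) in the printout; the working math keeps exact precision in all steps — a single rounding yields every reported number. The derived quantities, which include the yield, ignition loss, six oxide percentages, net glass mass, totals, are recomputed at full float precision, as they appear in either problem or answer, from the weighed amounts at 224.8 lb of glass.
Loss on ignition, line by line:
  magnesite: 28.65 × 0.5195 = 14.88 lb
  rutile: 31.97 × 0.01000 = 0.3197 lb
  zircon: 3.812 × 0.001000 = 0.003812 lb
  talc: 148.7 × 0.05040 = 7.494 lb
  SrCO3: 36.33 × 0.2994 = 10.88 lb
  BaCO3: 11.55 × 0.2242 = 2.590 lb
Total LOI = 36.17 lb
Glass = batch − LOI = 261.0 − 36.17 = 224.8 lb

LOI loss = 36.17 lb; glass = 224.8 lb; yield = 86.14%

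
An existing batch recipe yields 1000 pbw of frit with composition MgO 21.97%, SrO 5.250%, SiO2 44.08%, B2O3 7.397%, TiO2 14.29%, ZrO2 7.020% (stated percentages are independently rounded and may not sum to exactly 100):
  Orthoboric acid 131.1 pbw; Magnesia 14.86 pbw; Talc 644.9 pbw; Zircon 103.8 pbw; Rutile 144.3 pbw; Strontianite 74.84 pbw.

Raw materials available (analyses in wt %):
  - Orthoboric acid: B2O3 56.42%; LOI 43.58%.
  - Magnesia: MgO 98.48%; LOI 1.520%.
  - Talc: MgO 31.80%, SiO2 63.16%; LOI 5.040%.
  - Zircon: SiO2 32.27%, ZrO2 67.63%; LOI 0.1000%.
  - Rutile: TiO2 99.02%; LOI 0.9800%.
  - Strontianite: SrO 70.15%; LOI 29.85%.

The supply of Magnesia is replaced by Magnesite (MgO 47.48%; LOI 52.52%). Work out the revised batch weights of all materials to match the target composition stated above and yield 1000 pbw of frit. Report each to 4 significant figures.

All internal work carries full precision through every step; working values are displayed, rounded to 4 significant digits, alongside each step. Every reported figure takes exactly one rounding — all derived quantities are computed starting from the weights per 1000 pbw of glass in full precision (ignition loss, net glass mass, yield, six oxide percentages, totals) as given in question or answer.
Target oxide masses per 1000 pbw frit:
  MgO: 21.97% × 1000 = 219.7 pbw
  SrO: 5.250% × 1000 = 52.50 pbw
  SiO2: 44.08% × 1000 = 440.8 pbw
  B2O3: 7.397% × 1000 = 73.97 pbw
  TiO2: 14.29% × 1000 = 142.9 pbw
  ZrO2: 7.020% × 1000 = 70.20 pbw
Per-oxide balance check on the weights just shown, versus the basis set out (sum by sum, the targets are met net of answer rounding effects):
  MgO: 30.81·0.4748 + 644.9·0.3180 = 219.7 pbw (target 219.7 pbw)
  SrO: 74.84·0.7015 = 52.50 pbw (target 52.50 pbw)
  SiO2: 644.9·0.6316 + 103.8·0.3227 = 440.8 pbw (target 440.8 pbw)
  B2O3: 131.1·0.5642 = 73.97 pbw (target 73.97 pbw)
  TiO2: 144.3·0.9902 = 142.9 pbw (target 142.9 pbw)
  ZrO2: 103.8·0.6763 = 70.20 pbw (target 70.20 pbw)
Mass balance on the glass: batch total minus LOI = 1000 pbw (the targets, summed, come to 1000 pbw; basis as stated: 1000 pbw — any gap is answer rounding).
Total batch = Σ batch = 1130 pbw; loss to ignition Σ batch·LOI = 129.7 pbw; yield: glass divided by total = 88.52%.

Revised batch per 1000 pbw frit:
  Orthoboric acid: 131.1 pbw
  Magnesite: 30.81 pbw
  Talc: 644.9 pbw
  Zircon: 103.8 pbw
  Rutile: 144.3 pbw
  Strontianite: 74.84 pbw
Total batch = 1130 pbw; LOI loss = 129.7 pbw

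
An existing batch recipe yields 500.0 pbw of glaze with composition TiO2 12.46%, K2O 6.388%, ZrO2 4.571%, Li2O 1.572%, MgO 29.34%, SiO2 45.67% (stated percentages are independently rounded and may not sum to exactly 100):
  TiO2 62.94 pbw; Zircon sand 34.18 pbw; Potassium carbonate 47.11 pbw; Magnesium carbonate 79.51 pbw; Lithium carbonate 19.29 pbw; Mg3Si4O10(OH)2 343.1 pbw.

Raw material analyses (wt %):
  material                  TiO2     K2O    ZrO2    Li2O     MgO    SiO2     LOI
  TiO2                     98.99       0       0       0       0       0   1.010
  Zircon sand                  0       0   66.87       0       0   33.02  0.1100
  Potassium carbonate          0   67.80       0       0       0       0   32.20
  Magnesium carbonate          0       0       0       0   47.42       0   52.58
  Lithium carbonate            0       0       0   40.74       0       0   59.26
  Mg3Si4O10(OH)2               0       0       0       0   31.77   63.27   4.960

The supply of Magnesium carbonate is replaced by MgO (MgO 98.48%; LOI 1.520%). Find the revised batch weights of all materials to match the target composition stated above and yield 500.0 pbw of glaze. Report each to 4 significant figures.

Revised batch per 500.0 pbw glaze:
  TiO2: 62.94 pbw
  Zircon sand: 34.18 pbw
  Potassium carbonate: 47.11 pbw
  MgO: 38.29 pbw
  Lithium carbonate: 19.29 pbw
  Mg3Si4O10(OH)2: 343.1 pbw
Total batch = 544.9 pbw; LOI loss = 44.87 pbw

Intermediates are rounded to 4 significant digits as shown; the whole derivation carries exact precision in all steps — each reported figure is rounded a single time. The derived quantities, including the totals, yield, glass mass, ignition loss, the six compositions, are carried from the weighed amounts for 500.0 pbw of glass at full precision as they appear in question or answer.
Oxide mass targets, per 500.0 pbw glaze:
  TiO2: 12.46% × 500.0 = 62.30 pbw
  K2O: 6.388% × 500.0 = 31.94 pbw
  ZrO2: 4.571% × 500.0 = 22.86 pbw
  Li2O: 1.572% × 500.0 = 7.860 pbw
  MgO: 29.34% × 500.0 = 146.7 pbw
  SiO2: 45.67% × 500.0 = 228.4 pbw
Checking each oxide sum per the reported batch figures, for the quoted basis mass (sums match the target masses up to rounding of the answer):
  TiO2: 62.94·0.9899 = 62.30 pbw (target 62.30 pbw)
  K2O: 47.11·0.6780 = 31.94 pbw (target 31.94 pbw)
  ZrO2: 34.18·0.6687 = 22.86 pbw (target 22.86 pbw)
  Li2O: 19.29·0.4074 = 7.859 pbw (target 7.860 pbw)
  MgO: 38.29·0.9848 + 343.1·0.3177 = 146.7 pbw (target 146.7 pbw)
  SiO2: 34.18·0.3302 + 343.1·0.6327 = 228.4 pbw (target 228.4 pbw)
Glass mass check: total charge less LOI = 500.0 pbw (summing oxide targets gives 500.0 pbw; against the stated basis, 500.0 pbw — rounding explains the deltas).
Adding the batch up: Σ batch = 544.9 pbw; LOI removed, Σ of batch·LOI: 44.87 pbw; yield = glass ÷ total batch = 91.76%.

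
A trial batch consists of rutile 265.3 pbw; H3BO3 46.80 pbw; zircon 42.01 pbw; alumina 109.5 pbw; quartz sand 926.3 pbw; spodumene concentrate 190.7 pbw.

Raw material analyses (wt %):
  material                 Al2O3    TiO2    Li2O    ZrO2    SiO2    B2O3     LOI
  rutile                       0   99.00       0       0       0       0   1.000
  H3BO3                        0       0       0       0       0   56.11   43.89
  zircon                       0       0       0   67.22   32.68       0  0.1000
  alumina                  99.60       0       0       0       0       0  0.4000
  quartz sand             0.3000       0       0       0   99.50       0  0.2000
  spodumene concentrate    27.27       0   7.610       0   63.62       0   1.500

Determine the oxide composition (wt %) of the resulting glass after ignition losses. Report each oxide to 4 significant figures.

Glass mass = 1552 pbw (batch 1581 − LOI 28.39).
Composition: Al2O3 10.56%, TiO2 16.92%, Li2O 0.9349%, ZrO2 1.819%, SiO2 68.08%, B2O3 1.692%

Each numeric step keeps full precision at every stage; in-progress results appear, rounded to 4 significant digits, when written out. Every reported result takes exactly one rounding. The derived quantities, including six oxide percentages, glass mass, ignition loss, totals, the yield, are re-derived from the batch weights at 1552 pbw of glass in full float precision, exactly as printed in problem or answer.
What the batch supplies per oxide:
  Al2O3: 109.5·0.9960 + 926.3·0.003000 + 190.7·0.2727 = 163.8 pbw
  TiO2: 265.3·0.9900 = 262.6 pbw
  Li2O: 190.7·0.07610 = 14.51 pbw
  ZrO2: 42.01·0.6722 = 28.24 pbw
  SiO2: 42.01·0.3268 + 926.3·0.9950 + 190.7·0.6362 = 1057 pbw
  B2O3: 46.80·0.5611 = 26.26 pbw
LOI: 265.3·0.01000 + 46.80·0.4389 + 42.01·0.001000 + 109.5·0.004000 + 926.3·0.002000 + 190.7·0.01500 = 28.39 pbw
Glass mass = batch − LOI = 1581 − 28.39 = 1552 pbw (matching Σ of the oxides)
wt % = 100 × oxide mass / glass mass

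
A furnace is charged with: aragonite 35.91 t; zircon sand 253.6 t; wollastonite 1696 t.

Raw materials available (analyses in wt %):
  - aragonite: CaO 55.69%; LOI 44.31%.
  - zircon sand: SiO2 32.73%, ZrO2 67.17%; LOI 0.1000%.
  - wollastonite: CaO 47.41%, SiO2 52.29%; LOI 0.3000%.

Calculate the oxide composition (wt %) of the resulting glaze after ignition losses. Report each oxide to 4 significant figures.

In-progress results are displayed, rounded to 4 significant figures, in the working. Every computation holds full float precision end to end — a single rounding finalizes every reported value — derived quantities, which include yield, LOI, the totals, the three compositions, net glass mass, are re-derived at full float precision, precisely as stated by question or answer, from the batch weights for 1964 t of glass.
Per-oxide mass from batch:
  CaO: 35.91·0.5569 + 1696·0.4741 = 824.1 t
  SiO2: 253.6·0.3273 + 1696·0.5229 = 969.8 t
  ZrO2: 253.6·0.6717 = 170.3 t
LOI: 35.91·0.4431 + 253.6·0.001000 + 1696·0.003000 = 21.25 t
Glass mass = batch − LOI = 1986 − 21.25 = 1964 t (matching Σ of the oxides)
oxide / glass × 100 gives the wt %

Glass mass = 1964 t (batch 1986 − LOI 21.25).
Composition: CaO 41.95%, SiO2 49.37%, ZrO2 8.672%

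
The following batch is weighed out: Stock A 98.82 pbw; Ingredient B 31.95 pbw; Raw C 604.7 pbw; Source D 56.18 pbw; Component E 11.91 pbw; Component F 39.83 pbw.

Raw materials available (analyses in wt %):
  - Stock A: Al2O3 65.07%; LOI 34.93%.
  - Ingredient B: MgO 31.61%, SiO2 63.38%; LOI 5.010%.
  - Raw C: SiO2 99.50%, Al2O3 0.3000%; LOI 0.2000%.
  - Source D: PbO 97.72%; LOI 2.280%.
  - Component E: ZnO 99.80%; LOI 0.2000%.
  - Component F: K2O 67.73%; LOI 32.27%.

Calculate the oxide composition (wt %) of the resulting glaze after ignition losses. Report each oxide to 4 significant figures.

Every computation runs at full precision at every stage. Working values are printed (rounded to four significant digits) alongside each step; exactly one rounding lands on each reported figure; derived quantities are carried starting from the weights per 791.9 pbw of glass at exact precision (the six compositions, yield, the totals, net glass mass, ignition loss), as given in the question or the answer.
Per-oxide mass from batch:
  ZnO: 11.91·0.9980 = 11.89 pbw
  MgO: 31.95·0.3161 = 10.10 pbw
  SiO2: 31.95·0.6338 + 604.7·0.9950 = 621.9 pbw
  PbO: 56.18·0.9772 = 54.90 pbw
  K2O: 39.83·0.6773 = 26.98 pbw
  Al2O3: 98.82·0.6507 + 604.7·0.003000 = 66.12 pbw
LOI: 98.82·0.3493 + 31.95·0.05010 + 604.7·0.002000 + 56.18·0.02280 + 11.91·0.002000 + 39.83·0.3227 = 51.49 pbw
Glass = total batch minus LOI = 843.4 − 51.49 = 791.9 pbw (= the summed oxide contributions)
wt % = 100 × oxide mass / glass mass

Glass mass = 791.9 pbw (batch 843.4 − LOI 51.49).
Composition: ZnO 1.501%, MgO 1.275%, SiO2 78.54%, PbO 6.933%, K2O 3.407%, Al2O3 8.349%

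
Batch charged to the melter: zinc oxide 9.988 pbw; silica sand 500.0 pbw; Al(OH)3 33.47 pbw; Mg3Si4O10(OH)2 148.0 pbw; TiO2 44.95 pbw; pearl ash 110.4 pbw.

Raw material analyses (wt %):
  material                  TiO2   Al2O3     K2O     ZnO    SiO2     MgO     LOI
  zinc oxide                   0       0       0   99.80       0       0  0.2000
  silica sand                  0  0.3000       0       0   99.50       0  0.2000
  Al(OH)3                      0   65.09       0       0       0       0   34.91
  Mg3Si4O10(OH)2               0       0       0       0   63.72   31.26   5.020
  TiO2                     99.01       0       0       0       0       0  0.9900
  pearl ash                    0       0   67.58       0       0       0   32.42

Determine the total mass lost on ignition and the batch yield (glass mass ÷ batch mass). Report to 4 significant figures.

Working values are shown, rounded to 4 significant figures, on the page — every computation holds exact precision at all times; each reported result takes a single rounding — derived quantities are computed at full float precision (the yield, ignition loss, totals, glass mass, six oxide percentages) from the batch weights for 790.4 pbw of glass as set out in either problem or answer.
Each material's LOI contribution:
  zinc oxide: 9.988 × 0.002000 = 0.01998 pbw
  silica sand: 500.0 × 0.002000 = 1.000 pbw
  Al(OH)3: 33.47 × 0.3491 = 11.68 pbw
  Mg3Si4O10(OH)2: 148.0 × 0.05020 = 7.430 pbw
  TiO2: 44.95 × 0.009900 = 0.4450 pbw
  pearl ash: 110.4 × 0.3242 = 35.79 pbw
Total LOI = 56.37 pbw
Glass = batch − LOI = 846.8 − 56.37 = 790.4 pbw

LOI loss = 56.37 pbw; glass = 790.4 pbw; yield = 93.34%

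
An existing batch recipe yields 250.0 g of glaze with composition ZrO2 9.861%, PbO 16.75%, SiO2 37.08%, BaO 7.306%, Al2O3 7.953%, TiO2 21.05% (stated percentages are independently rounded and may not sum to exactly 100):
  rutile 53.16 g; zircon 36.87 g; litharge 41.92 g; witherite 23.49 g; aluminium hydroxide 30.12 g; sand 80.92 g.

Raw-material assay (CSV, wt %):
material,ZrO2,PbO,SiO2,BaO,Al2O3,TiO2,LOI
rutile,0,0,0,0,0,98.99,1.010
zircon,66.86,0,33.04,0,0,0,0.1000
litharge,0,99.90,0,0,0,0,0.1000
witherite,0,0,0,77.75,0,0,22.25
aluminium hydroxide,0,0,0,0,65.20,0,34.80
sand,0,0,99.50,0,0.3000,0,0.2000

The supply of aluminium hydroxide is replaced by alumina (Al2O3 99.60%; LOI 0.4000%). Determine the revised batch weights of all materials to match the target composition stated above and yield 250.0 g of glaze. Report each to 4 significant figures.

Revised batch per 250.0 g glaze:
  rutile: 53.16 g
  zircon: 36.87 g
  litharge: 41.92 g
  witherite: 23.49 g
  alumina: 19.72 g
  sand: 80.92 g
Total batch = 256.1 g; LOI loss = 6.083 g

Rounding to 4 significant figures governs every intermediate as shown — the working math holds full float precision from start to finish; a single rounding completes each reported result — all derived quantities, which include the totals, ignition loss, the yield, net glass mass, six oxide percentages, are recomputed at exact precision, as set out in the problem or the answer, from the batch weights on 250.0 g of glass.
Per-oxide target masses for 250.0 g glaze:
  ZrO2: 9.861% × 250.0 = 24.65 g
  PbO: 16.75% × 250.0 = 41.88 g
  SiO2: 37.08% × 250.0 = 92.70 g
  BaO: 7.306% × 250.0 = 18.26 g
  Al2O3: 7.953% × 250.0 = 19.88 g
  TiO2: 21.05% × 250.0 = 52.62 g
A balance pass over the oxides, applying the batch weights above, under the basis named above (each sum matches its target mass up to rounding of the answer):
  ZrO2: 36.87·0.6686 = 24.65 g (target 24.65 g)
  PbO: 41.92·0.9990 = 41.88 g (target 41.88 g)
  SiO2: 36.87·0.3304 + 80.92·0.9950 = 92.70 g (target 92.70 g)
  BaO: 23.49·0.7775 = 18.26 g (target 18.26 g)
  Al2O3: 19.72·0.9960 + 80.92·0.003000 = 19.88 g (target 19.88 g)
  TiO2: 53.16·0.9899 = 52.62 g (target 52.62 g)
Glass-mass closure: the batch minus its LOI: 250.0 g (targets for the oxides total 250.0 g; against the stated basis, 250.0 g — gaps are rounding artifacts).
Total batch = Σ batch = 256.1 g; LOI loss = Σ batch·LOI = 6.083 g; yield: glass divided by total = 97.62%.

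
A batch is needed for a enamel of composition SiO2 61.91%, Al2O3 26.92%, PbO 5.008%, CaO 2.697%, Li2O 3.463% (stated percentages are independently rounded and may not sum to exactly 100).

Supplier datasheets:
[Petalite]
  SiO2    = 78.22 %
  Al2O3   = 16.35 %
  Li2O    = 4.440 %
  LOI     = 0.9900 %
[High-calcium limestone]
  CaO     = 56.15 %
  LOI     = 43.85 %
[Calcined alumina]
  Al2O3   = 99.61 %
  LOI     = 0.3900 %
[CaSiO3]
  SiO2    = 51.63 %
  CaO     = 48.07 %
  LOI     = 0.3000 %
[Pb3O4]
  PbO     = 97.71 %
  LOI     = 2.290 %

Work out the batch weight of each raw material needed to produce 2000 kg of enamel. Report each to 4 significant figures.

In-progress results are printed (rounded to four significant digits) as written. All internal work holds full float precision at all times — every reported number receives exactly one rounding; derived quantities, including ignition loss, net glass mass, the totals, the five compositions, yield, are re-derived using the weight values at 2000 kg of glass at exact precision, exactly as shown in the question or the answer.
Oxide-by-oxide targets in 2000 kg enamel:
  SiO2: 61.91% × 2000 = 1238 kg
  Al2O3: 26.92% × 2000 = 538.4 kg
  PbO: 5.008% × 2000 = 100.2 kg
  CaO: 2.697% × 2000 = 53.94 kg
  Li2O: 3.463% × 2000 = 69.26 kg
Balance tally, oxide-wise, from the weights as reported, per the basis as stated (delivered sums recover each target net of answer rounding effects):
  SiO2: 1560·0.7822 + 34.94·0.5163 = 1238 kg (target 1238 kg)
  Al2O3: 1560·0.1635 + 284.5·0.9961 = 538.5 kg (target 538.4 kg)
  PbO: 102.5·0.9771 = 100.2 kg (target 100.2 kg)
  CaO: 66.15·0.5615 + 34.94·0.4807 = 53.94 kg (target 53.94 kg)
  Li2O: 1560·0.04440 = 69.26 kg (target 69.26 kg)
Glass-mass closure: batch Σ − ignition loss = 2000 kg (the targets, summed, come to 2000 kg; the stated basis being 2000 kg — any gap is answer rounding).
Adding the batch up: Σ batch = 2048 kg; loss to ignition Σ batch·LOI = 48.01 kg; yield, glass over the total, = 97.66%.

Batch per 2000 kg enamel:
  Petalite: 1560 kg
  High-calcium limestone: 66.15 kg
  Calcined alumina: 284.5 kg
  CaSiO3: 34.94 kg
  Pb3O4: 102.5 kg
Total batch = 2048 kg; LOI loss = 48.01 kg; yield = 97.66%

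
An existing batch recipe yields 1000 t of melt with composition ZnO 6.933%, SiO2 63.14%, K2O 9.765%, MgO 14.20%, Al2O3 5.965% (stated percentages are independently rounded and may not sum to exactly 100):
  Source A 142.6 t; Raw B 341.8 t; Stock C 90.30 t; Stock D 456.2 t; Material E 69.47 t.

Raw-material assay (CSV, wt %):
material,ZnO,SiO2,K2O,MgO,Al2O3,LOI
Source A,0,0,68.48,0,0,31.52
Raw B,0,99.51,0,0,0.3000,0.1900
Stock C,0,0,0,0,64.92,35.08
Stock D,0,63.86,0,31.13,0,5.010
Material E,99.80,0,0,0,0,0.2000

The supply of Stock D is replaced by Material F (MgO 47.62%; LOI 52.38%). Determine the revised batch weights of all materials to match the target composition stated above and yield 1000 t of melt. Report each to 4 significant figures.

Working values are displayed with 4-significant-figure rounding between the steps; each numeric step carries full float precision at every stage. Every reported value is rounded exactly once; all derived quantities are recomputed at exact precision (five oxide percentages, ignition loss, yield, glass mass, totals) from the batch weights for 1000 t of glass as given in problem or answer.
Per-oxide target masses for 1000 t melt:
  ZnO: 6.933% × 1000 = 69.33 t
  SiO2: 63.14% × 1000 = 631.4 t
  K2O: 9.765% × 1000 = 97.65 t
  MgO: 14.20% × 1000 = 142.0 t
  Al2O3: 5.965% × 1000 = 59.65 t
Checking each oxide sum given the weights on record, relative to the basis at hand (every target is met by its sum once rounding is allowed for):
  ZnO: 69.47·0.9980 = 69.33 t (target 69.33 t)
  SiO2: 634.5·0.9951 = 631.4 t (target 631.4 t)
  K2O: 142.6·0.6848 = 97.65 t (target 97.65 t)
  MgO: 298.2·0.4762 = 142.0 t (target 142.0 t)
  Al2O3: 634.5·0.003000 + 88.95·0.6492 = 59.65 t (target 59.65 t)
Glass-mass sanity pass: whole batch net of LOI = 1000 t (summing oxide targets gives 1000 t; with the basis standing at 1000 t — gaps are rounding artifacts).
Batch grand total — Σ batch = 1234 t; LOI removed, Σ of batch·LOI: 233.7 t; yield: glass divided by total = 81.06%.

Revised batch per 1000 t melt:
  Source A: 142.6 t
  Raw B: 634.5 t
  Stock C: 88.95 t
  Material F: 298.2 t
  Material E: 69.47 t
Total batch = 1234 t; LOI loss = 233.7 t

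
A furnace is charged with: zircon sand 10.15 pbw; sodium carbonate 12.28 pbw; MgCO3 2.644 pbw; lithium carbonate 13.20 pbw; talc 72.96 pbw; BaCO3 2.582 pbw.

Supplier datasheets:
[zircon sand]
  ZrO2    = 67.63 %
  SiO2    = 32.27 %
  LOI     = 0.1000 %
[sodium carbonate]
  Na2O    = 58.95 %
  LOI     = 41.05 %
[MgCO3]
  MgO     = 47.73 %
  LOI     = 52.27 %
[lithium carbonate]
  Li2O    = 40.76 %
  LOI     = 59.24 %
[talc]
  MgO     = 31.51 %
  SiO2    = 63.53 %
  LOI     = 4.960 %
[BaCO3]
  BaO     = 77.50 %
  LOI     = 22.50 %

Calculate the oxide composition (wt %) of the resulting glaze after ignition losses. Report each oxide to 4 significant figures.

Glass mass = 95.36 pbw (batch 113.8 − LOI 18.45).
Composition: ZrO2 7.198%, MgO 25.43%, Na2O 7.591%, Li2O 5.642%, SiO2 52.04%, BaO 2.098%

The working math keeps full float precision in every operation; intermediates appear, rounded to 4 significant digits, within the worked lines — every reported value is rounded just once — the derived quantities, which include the totals, ignition loss, glass mass, yield, six oxide percentages, are computed in full float precision, as set out in question or answer, from the batch weights for 95.36 pbw of glass.
What the batch supplies per oxide:
  ZrO2: 10.15·0.6763 = 6.864 pbw
  MgO: 2.644·0.4773 + 72.96·0.3151 = 24.25 pbw
  Na2O: 12.28·0.5895 = 7.239 pbw
  Li2O: 13.20·0.4076 = 5.380 pbw
  SiO2: 10.15·0.3227 + 72.96·0.6353 = 49.63 pbw
  BaO: 2.582·0.7750 = 2.001 pbw
LOI: 10.15·0.001000 + 12.28·0.4105 + 2.644·0.5227 + 13.20·0.5924 + 72.96·0.04960 + 2.582·0.2250 = 18.45 pbw
Glass mass = batch − LOI = 113.8 − 18.45 = 95.36 pbw (= the summed oxide contributions)
percent by weight: oxide/glass ×100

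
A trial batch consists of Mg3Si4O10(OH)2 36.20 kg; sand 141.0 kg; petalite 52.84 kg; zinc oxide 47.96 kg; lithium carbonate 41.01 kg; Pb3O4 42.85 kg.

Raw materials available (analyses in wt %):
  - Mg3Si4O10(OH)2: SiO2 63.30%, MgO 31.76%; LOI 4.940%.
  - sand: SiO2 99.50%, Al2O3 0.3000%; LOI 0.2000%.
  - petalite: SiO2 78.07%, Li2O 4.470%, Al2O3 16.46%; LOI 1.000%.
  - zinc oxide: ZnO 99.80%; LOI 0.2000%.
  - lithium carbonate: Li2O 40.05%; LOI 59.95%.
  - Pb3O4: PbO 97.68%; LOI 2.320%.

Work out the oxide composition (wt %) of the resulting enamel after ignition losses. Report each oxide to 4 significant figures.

Working values are shown, rounded to 4 significant figures, across the worked steps; each numeric step keeps full float precision in all steps; exactly one rounding lands on each reported value; derived quantities (the six compositions, the yield, LOI, totals, glass mass) are rebuilt starting from the weights per 333.6 kg of glass in exact precision, as quoted within question or answer.
Oxide masses out of the charge:
  SiO2: 36.20·0.6330 + 141.0·0.9950 + 52.84·0.7807 = 204.5 kg
  Li2O: 52.84·0.04470 + 41.01·0.4005 = 18.79 kg
  Al2O3: 141.0·0.003000 + 52.84·0.1646 = 9.120 kg
  MgO: 36.20·0.3176 = 11.50 kg
  ZnO: 47.96·0.9980 = 47.86 kg
  PbO: 42.85·0.9768 = 41.86 kg
LOI: 36.20·0.04940 + 141.0·0.002000 + 52.84·0.01000 + 47.96·0.002000 + 41.01·0.5995 + 42.85·0.02320 = 28.27 kg
Resulting glass, batch − LOI: 361.9 − 28.27 = 333.6 kg (= Σ oxide masses)
oxide / glass × 100 gives the wt %

Glass mass = 333.6 kg (batch 361.9 − LOI 28.27).
Composition: SiO2 61.29%, Li2O 5.632%, Al2O3 2.734%, MgO 3.447%, ZnO 14.35%, PbO 12.55%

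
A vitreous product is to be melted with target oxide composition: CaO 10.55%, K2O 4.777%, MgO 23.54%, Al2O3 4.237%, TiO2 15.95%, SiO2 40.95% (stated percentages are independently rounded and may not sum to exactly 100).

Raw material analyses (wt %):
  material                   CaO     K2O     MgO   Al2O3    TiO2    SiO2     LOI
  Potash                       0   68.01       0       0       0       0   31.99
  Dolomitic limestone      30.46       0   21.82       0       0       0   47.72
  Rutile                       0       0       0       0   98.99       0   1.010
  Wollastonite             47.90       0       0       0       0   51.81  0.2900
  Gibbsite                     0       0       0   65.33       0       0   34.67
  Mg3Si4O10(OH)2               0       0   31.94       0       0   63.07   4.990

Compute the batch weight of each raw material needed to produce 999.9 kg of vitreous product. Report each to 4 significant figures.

In-progress results are printed (rounded to four significant digits) across the worked steps — each numeric step keeps full float precision from first step to last — a single rounding finalizes every reported figure. Derived quantities are recomputed in exact precision (the yield, glass mass, the totals, LOI, six oxide percentages) from the weighed amounts on 999.9 kg of glass, as quoted within the problem or answer text.
Oxide-by-oxide targets in 999.9 kg vitreous product:
  CaO: 10.55% × 999.9 = 105.5 kg
  K2O: 4.777% × 999.9 = 47.77 kg
  MgO: 23.54% × 999.9 = 235.4 kg
  Al2O3: 4.237% × 999.9 = 42.37 kg
  TiO2: 15.95% × 999.9 = 159.5 kg
  SiO2: 40.95% × 999.9 = 409.5 kg
A balance pass over the oxides, working from each reported weight, on the stated basis (oxide sums agree with the targets given rounding of the digits):
  CaO: 222.8·0.3046 + 78.53·0.4790 = 105.5 kg (target 105.5 kg)
  K2O: 70.23·0.6801 = 47.76 kg (target 47.77 kg)
  MgO: 222.8·0.2182 + 584.7·0.3194 = 235.4 kg (target 235.4 kg)
  Al2O3: 64.85·0.6533 = 42.37 kg (target 42.37 kg)
  TiO2: 161.1·0.9899 = 159.5 kg (target 159.5 kg)
  SiO2: 78.53·0.5181 + 584.7·0.6307 = 409.5 kg (target 409.5 kg)
Glass-mass closure: the batch minus its LOI: 999.9 kg (oxide target masses add up to 999.9 kg; versus the stated basis of 999.9 kg — rounding explains the deltas).
Summing the batch: Σ batch = 1182 kg; loss to ignition Σ batch·LOI = 182.3 kg; yield: glass divided by total = 84.58%.

Batch per 999.9 kg vitreous product:
  Potash: 70.23 kg
  Dolomitic limestone: 222.8 kg
  Rutile: 161.1 kg
  Wollastonite: 78.53 kg
  Gibbsite: 64.85 kg
  Mg3Si4O10(OH)2: 584.7 kg
Total batch = 1182 kg; LOI loss = 182.3 kg; yield = 84.58%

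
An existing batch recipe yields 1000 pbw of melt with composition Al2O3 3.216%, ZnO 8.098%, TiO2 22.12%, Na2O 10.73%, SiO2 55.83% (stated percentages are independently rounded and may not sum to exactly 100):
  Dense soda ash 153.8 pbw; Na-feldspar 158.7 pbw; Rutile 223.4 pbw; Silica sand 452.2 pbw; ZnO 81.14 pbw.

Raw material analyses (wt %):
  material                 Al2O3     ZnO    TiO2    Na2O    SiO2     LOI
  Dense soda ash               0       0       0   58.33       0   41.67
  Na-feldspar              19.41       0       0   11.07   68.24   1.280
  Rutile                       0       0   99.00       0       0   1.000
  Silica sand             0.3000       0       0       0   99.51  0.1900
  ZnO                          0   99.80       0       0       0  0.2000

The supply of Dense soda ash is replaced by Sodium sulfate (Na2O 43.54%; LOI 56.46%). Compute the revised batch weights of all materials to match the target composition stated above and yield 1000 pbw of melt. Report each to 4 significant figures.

Working values appear (rounded to four significant figures) alongside each step; every computation maintains full precision from first step to last; every reported figure is rounded a single time. All derived quantities (ignition loss, totals, net glass mass, the five compositions, yield) are computed from the batch weights for 1000 pbw of glass at exact precision as given in the problem or answer text.
Target masses of each oxide per 1000 pbw melt:
  Al2O3: 3.216% × 1000 = 32.16 pbw
  ZnO: 8.098% × 1000 = 80.98 pbw
  TiO2: 22.12% × 1000 = 221.2 pbw
  Na2O: 10.73% × 1000 = 107.3 pbw
  SiO2: 55.83% × 1000 = 558.3 pbw
Mass-balance tally per oxide using the reported weights, per the basis as stated (summed amounts equal target values modulo rounding of the values):
  Al2O3: 158.7·0.1941 + 452.2·0.003000 = 32.16 pbw (target 32.16 pbw)
  ZnO: 81.14·0.9980 = 80.98 pbw (target 80.98 pbw)
  TiO2: 223.4·0.9900 = 221.2 pbw (target 221.2 pbw)
  Na2O: 206.1·0.4354 + 158.7·0.1107 = 107.3 pbw (target 107.3 pbw)
  SiO2: 158.7·0.6824 + 452.2·0.9951 = 558.3 pbw (target 558.3 pbw)
Glass-mass closure: Σ batch − LOI loss = 999.9 pbw (oxide target masses add up to 999.9 pbw; with the basis standing at 1000 pbw — gaps are rounding artifacts).
Batch grand total — Σ batch = 1122 pbw; LOI removed, Σ of batch·LOI: 121.7 pbw; glass ÷ batch gives a yield of 89.15%.

Revised batch per 1000 pbw melt:
  Sodium sulfate: 206.1 pbw
  Na-feldspar: 158.7 pbw
  Rutile: 223.4 pbw
  Silica sand: 452.2 pbw
  ZnO: 81.14 pbw
Total batch = 1122 pbw; LOI loss = 121.7 pbw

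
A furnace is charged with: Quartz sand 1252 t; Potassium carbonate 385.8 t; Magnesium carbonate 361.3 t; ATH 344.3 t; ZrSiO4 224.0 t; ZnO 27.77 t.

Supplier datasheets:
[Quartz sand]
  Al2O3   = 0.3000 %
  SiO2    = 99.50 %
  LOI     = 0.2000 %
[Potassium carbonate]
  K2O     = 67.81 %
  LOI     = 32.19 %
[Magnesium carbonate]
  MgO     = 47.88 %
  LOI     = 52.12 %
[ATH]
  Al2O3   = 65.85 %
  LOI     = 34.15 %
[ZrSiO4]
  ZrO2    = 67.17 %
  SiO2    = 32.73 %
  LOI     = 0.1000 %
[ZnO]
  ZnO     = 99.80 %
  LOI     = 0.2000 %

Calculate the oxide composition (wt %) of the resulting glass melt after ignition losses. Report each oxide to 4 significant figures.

Glass mass = 2162 t (batch 2595 − LOI 432.9).
Composition: K2O 12.10%, ZnO 1.282%, Al2O3 10.66%, MgO 8.000%, ZrO2 6.958%, SiO2 61.00%

Working values are shown (rounded to four significant figures) when written out; the working math keeps exact precision through the solve. Every reported number sees exactly one rounding; the derived quantities (six oxide percentages, ignition loss, the yield, glass mass, totals) are rebuilt using the weight values for 2162 t of glass in full float precision, as set out in question or answer.
Oxide masses out of the charge:
  K2O: 385.8·0.6781 = 261.6 t
  ZnO: 27.77·0.9980 = 27.71 t
  Al2O3: 1252·0.003000 + 344.3·0.6585 = 230.5 t
  MgO: 361.3·0.4788 = 173.0 t
  ZrO2: 224.0·0.6717 = 150.5 t
  SiO2: 1252·0.9950 + 224.0·0.3273 = 1319 t
LOI: 1252·0.002000 + 385.8·0.3219 + 361.3·0.5212 + 344.3·0.3415 + 224.0·0.001000 + 27.77·0.002000 = 432.9 t
Resulting glass, batch − LOI: 2595 − 432.9 = 2162 t (consistent with Σ oxide mass)
wt % = oxide mass / glass mass × 100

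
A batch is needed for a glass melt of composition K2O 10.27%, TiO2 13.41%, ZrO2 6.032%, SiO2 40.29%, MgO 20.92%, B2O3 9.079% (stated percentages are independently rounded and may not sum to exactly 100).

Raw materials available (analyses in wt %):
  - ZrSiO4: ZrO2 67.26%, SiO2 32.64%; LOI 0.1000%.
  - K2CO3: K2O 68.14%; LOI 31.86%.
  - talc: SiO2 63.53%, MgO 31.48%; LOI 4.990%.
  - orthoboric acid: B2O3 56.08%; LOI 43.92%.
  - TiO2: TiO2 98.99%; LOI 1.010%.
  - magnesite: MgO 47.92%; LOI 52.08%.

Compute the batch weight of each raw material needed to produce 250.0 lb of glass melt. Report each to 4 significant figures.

Mid-chain values are printed, rounded to four significant digits, across the worked steps; each numeric step maintains exact precision through the solve. Exactly one rounding is applied to every reported figure. The derived quantities are carried at full precision (six oxide percentages, glass mass, yield, ignition loss, totals) using the weight values on 250.0 lb of glass, precisely as stated by problem or answer.
Per-oxide target masses for 250.0 lb glass melt:
  K2O: 10.27% × 250.0 = 25.68 lb
  TiO2: 13.41% × 250.0 = 33.52 lb
  ZrO2: 6.032% × 250.0 = 15.08 lb
  SiO2: 40.29% × 250.0 = 100.7 lb
  MgO: 20.92% × 250.0 = 52.30 lb
  B2O3: 9.079% × 250.0 = 22.70 lb
Sums-versus-targets review applying the batch weights above, at the basis given (each sum matches its target mass modulo rounding of the values):
  K2O: 37.68·0.6814 = 25.68 lb (target 25.68 lb)
  TiO2: 33.87·0.9899 = 33.53 lb (target 33.52 lb)
  ZrO2: 22.42·0.6726 = 15.08 lb (target 15.08 lb)
  SiO2: 22.42·0.3264 + 147.0·0.6353 = 100.7 lb (target 100.7 lb)
  MgO: 147.0·0.3148 + 12.55·0.4792 = 52.29 lb (target 52.30 lb)
  B2O3: 40.47·0.5608 = 22.70 lb (target 22.70 lb)
Glass mass check: batch total minus LOI = 250.0 lb (oxide target masses add up to 250.0 lb; the stated basis being 250.0 lb — rounding explains the deltas).
Summing the batch: Σ batch = 294.0 lb; LOI removed, Σ of batch·LOI: 44.02 lb; yield = glass ÷ total batch = 85.03%.

Batch per 250.0 lb glass melt:
  ZrSiO4: 22.42 lb
  K2CO3: 37.68 lb
  talc: 147.0 lb
  orthoboric acid: 40.47 lb
  TiO2: 33.87 lb
  magnesite: 12.55 lb
Total batch = 294.0 lb; LOI loss = 44.02 lb; yield = 85.03%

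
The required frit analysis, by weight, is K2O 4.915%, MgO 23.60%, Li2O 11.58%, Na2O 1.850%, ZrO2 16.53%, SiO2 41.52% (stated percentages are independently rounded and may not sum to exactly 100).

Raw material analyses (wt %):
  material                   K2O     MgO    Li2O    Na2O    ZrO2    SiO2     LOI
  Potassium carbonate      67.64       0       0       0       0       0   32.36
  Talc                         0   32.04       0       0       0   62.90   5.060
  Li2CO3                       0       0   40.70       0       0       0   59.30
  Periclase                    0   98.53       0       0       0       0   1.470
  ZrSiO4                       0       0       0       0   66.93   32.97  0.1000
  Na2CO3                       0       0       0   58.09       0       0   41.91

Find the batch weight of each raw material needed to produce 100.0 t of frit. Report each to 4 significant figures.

Batch per 100.0 t frit:
  Potassium carbonate: 7.266 t
  Talc: 53.06 t
  Li2CO3: 28.45 t
  Periclase: 6.697 t
  ZrSiO4: 24.70 t
  Na2CO3: 3.185 t
Total batch = 123.4 t; LOI loss = 23.36 t; yield = 81.06%

The whole derivation maintains exact precision from start to finish. The intermediate values appear rounded off to 4 significant digits at each printed step; every reported figure includes exactly one rounding. The derived quantities are computed in full float precision (ignition loss, glass mass, totals, the yield, six oxide percentages) from the batch weights for 100.0 t of glass as given in the problem or the answer.
Oxide-by-oxide targets in 100.0 t frit:
  K2O: 4.915% × 100.0 = 4.915 t
  MgO: 23.60% × 100.0 = 23.60 t
  Li2O: 11.58% × 100.0 = 11.58 t
  Na2O: 1.850% × 100.0 = 1.850 t
  ZrO2: 16.53% × 100.0 = 16.53 t
  SiO2: 41.52% × 100.0 = 41.52 t
Mass-balance tally per oxide working from each reported weight, under the basis named above (oxide sums agree with the targets given rounding of the digits):
  K2O: 7.266·0.6764 = 4.915 t (target 4.915 t)
  MgO: 53.06·0.3204 + 6.697·0.9853 = 23.60 t (target 23.60 t)
  Li2O: 28.45·0.4070 = 11.58 t (target 11.58 t)
  Na2O: 3.185·0.5809 = 1.850 t (target 1.850 t)
  ZrO2: 24.70·0.6693 = 16.53 t (target 16.53 t)
  SiO2: 53.06·0.6290 + 24.70·0.3297 = 41.52 t (target 41.52 t)
Glass-mass closure: total batch − LOI = 99.99 t (per-oxide target masses sum to 100.0 t; versus the stated basis of 100.0 t — gaps are rounding artifacts).
Batch total: Σ batch = 123.4 t; LOI removed, Σ of batch·LOI: 23.36 t; yield: glass divided by total = 81.06%.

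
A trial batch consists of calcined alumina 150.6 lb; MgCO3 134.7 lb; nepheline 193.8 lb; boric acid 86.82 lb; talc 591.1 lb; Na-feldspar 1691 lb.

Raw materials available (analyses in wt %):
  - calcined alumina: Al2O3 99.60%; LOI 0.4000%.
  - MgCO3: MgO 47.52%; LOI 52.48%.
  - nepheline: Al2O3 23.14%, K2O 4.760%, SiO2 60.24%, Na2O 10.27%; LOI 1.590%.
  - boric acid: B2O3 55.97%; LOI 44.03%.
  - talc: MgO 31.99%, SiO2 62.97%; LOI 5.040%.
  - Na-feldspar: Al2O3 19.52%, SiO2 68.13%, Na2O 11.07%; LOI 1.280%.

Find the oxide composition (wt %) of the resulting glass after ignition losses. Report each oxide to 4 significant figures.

Glass mass = 2684 lb (batch 2848 − LOI 164.0).
Composition: MgO 9.430%, Al2O3 19.56%, K2O 0.3437%, SiO2 61.14%, B2O3 1.810%, Na2O 7.716%

The whole derivation holds full float precision in all steps; the intermediate values are printed, rounded to four significant figures, in the working — a single rounding finalizes each reported number; derived quantities (six oxide percentages, net glass mass, LOI, totals, the yield) are recomputed starting from the weights for 2684 lb of glass at full precision as quoted within the problem or the answer.
Oxide masses out of the charge:
  MgO: 134.7·0.4752 + 591.1·0.3199 = 253.1 lb
  Al2O3: 150.6·0.9960 + 193.8·0.2314 + 1691·0.1952 = 524.9 lb
  K2O: 193.8·0.04760 = 9.225 lb
  SiO2: 193.8·0.6024 + 591.1·0.6297 + 1691·0.6813 = 1641 lb
  B2O3: 86.82·0.5597 = 48.59 lb
  Na2O: 193.8·0.1027 + 1691·0.1107 = 207.1 lb
LOI: 150.6·0.004000 + 134.7·0.5248 + 193.8·0.01590 + 86.82·0.4403 + 591.1·0.05040 + 1691·0.01280 = 164.0 lb
Glass mass = batch − LOI = 2848 − 164.0 = 2684 lb (= the summed oxide contributions)
percent share: oxide ÷ glass, ×100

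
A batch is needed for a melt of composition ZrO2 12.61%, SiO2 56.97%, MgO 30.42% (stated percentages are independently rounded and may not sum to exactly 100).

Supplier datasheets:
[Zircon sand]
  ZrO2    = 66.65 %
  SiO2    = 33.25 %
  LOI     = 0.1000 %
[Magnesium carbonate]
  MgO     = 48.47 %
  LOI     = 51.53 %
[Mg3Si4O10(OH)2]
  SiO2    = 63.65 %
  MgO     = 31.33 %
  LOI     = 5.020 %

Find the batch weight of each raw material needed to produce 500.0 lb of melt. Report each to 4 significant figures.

Batch per 500.0 lb melt:
  Zircon sand: 94.60 lb
  Magnesium carbonate: 56.47 lb
  Mg3Si4O10(OH)2: 398.1 lb
Total batch = 549.2 lb; LOI loss = 49.18 lb; yield = 91.04%

Each numeric step carries exact precision at each step — mid-chain values are displayed rounded to four significant figures between the steps. A single rounding completes each reported value; the derived quantities, which include ignition loss, the totals, net glass mass, the yield, three oxide percentages, are re-derived in exact precision, as they appear in question or answer, from the batch weights per 500.0 lb of glass.
Target masses of each oxide per 500.0 lb melt:
  ZrO2: 12.61% × 500.0 = 63.05 lb
  SiO2: 56.97% × 500.0 = 284.8 lb
  MgO: 30.42% × 500.0 = 152.1 lb
Sums-versus-targets review per the reported batch figures, for the quoted basis mass (delivered sums recover each target modulo rounding of the values):
  ZrO2: 94.60·0.6665 = 63.05 lb (target 63.05 lb)
  SiO2: 94.60·0.3325 + 398.1·0.6365 = 284.8 lb (target 284.8 lb)
  MgO: 56.47·0.4847 + 398.1·0.3133 = 152.1 lb (target 152.1 lb)
Glass-mass bookkeeping: net batch after ignition = 500.0 lb (per-oxide target masses sum to 500.0 lb; stated basis 500.0 lb — gaps are rounding artifacts).
Summing the batch: Σ batch = 549.2 lb; ignition loss, Σ(batch × LOI) = 49.18 lb; yield = glass ÷ total batch = 91.04%.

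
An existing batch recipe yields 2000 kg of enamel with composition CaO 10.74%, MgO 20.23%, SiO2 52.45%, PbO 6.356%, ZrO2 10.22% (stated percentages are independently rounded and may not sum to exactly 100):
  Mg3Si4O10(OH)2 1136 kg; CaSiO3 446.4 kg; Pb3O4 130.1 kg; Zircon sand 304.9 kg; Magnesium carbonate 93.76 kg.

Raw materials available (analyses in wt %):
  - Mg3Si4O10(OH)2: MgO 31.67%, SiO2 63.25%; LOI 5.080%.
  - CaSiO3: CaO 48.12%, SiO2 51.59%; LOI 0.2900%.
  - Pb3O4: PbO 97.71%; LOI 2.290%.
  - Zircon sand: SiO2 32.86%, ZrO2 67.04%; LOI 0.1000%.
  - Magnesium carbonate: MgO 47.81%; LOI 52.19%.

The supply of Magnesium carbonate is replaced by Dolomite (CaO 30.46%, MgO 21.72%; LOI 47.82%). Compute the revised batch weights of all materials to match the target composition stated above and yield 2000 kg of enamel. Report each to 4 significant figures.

Every computation holds full float precision end to end — in-progress results are displayed, rounded to four significant figures, between the steps. Every reported value carries a single rounding — all derived quantities, including five oxide percentages, net glass mass, the totals, yield, LOI, are rebuilt starting from the weights for 2000 kg of glass in full float precision, as quoted within problem or answer.
Target oxide masses per 2000 kg enamel:
  CaO: 10.74% × 2000 = 214.8 kg
  MgO: 20.23% × 2000 = 404.6 kg
  SiO2: 52.45% × 2000 = 1049 kg
  PbO: 6.356% × 2000 = 127.1 kg
  ZrO2: 10.22% × 2000 = 204.4 kg
Mass-balance tally per oxide given the weights on record, for the quoted basis mass (sum by sum, the targets are met once rounding is allowed for):
  CaO: 371.9·0.4812 + 117.7·0.3046 = 214.8 kg (target 214.8 kg)
  MgO: 1197·0.3167 + 117.7·0.2172 = 404.7 kg (target 404.6 kg)
  SiO2: 1197·0.6325 + 371.9·0.5159 + 304.9·0.3286 = 1049 kg (target 1049 kg)
  PbO: 130.1·0.9771 = 127.1 kg (target 127.1 kg)
  ZrO2: 304.9·0.6704 = 204.4 kg (target 204.4 kg)
Consistency of the glass mass: Σ batch − LOI loss = 2000 kg (summing oxide targets gives 2000 kg; the stated basis being 2000 kg — gaps are rounding artifacts).
Total batch = Σ batch = 2122 kg; ignition loss, Σ(batch × LOI) = 121.5 kg; yield: glass divided by total = 94.28%.

Revised batch per 2000 kg enamel:
  Mg3Si4O10(OH)2: 1197 kg
  CaSiO3: 371.9 kg
  Pb3O4: 130.1 kg
  Zircon sand: 304.9 kg
  Dolomite: 117.7 kg
Total batch = 2122 kg; LOI loss = 121.5 kg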